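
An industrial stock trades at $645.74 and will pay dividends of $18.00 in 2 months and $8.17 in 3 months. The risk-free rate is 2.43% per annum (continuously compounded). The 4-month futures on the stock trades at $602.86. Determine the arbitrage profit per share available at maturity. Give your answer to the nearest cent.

$21.87 per share

PV(dividends) I = 18.00·e^(−0.0243·2/12) + 8.17·e^(−0.0243·3/12) = 26.0478
Fair futures F* = (S − I)·e^(rT) = (645.74 − 26.0478)·e^0.008100 = 619.6922 × 1.008133 = 624.7322
Market $602.86 < fair 624.7322: forward underpriced → reverse cash-and-carry (short the stock, invest proceeds at r, pay the dividends, go long the forward).
Profit at T = |F_mkt − F*| = |602.86 − 624.7322| = $21.87 per share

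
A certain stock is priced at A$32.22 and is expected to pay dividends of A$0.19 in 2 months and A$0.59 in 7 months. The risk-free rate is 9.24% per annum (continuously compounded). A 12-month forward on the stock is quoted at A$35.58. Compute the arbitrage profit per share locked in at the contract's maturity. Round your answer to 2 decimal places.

A$1.06 per share

PV(dividends) I = 0.19·e^(−0.0924·2/12) + 0.59·e^(−0.0924·7/12) = 0.7461
Fair forward F* = (S − I)·e^(rT) = (32.22 − 0.7461)·e^0.092400 = 31.4739 × 1.096803 = 34.5207
Market A$35.58 > fair 34.5207: forward overpriced → cash-and-carry (borrow at r, buy the stock and collect the dividends, short the forward).
Profit at T = |F_mkt − F*| = |35.58 − 34.5207| = A$1.06 per share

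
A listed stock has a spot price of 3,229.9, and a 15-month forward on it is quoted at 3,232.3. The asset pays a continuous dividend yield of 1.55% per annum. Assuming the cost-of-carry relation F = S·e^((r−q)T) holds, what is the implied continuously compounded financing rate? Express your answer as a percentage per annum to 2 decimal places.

From F = S·e^((r−q)T): (r − q) = ln(F/S)/T
ln(3232.3/3229.9) = ln(1.000743) = 0.000743
(r − q) = 0.000743 / (15/12) = 0.000594
r = ln(F/S)/T + q = 0.000594 + 0.0155 = 0.016094
r = 1.61%

1.61%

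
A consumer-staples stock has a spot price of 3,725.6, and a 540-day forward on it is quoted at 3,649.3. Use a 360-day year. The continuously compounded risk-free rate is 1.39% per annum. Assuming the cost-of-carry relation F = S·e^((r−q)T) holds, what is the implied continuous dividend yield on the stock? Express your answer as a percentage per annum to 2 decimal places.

From F = S·e^((r−q)T): (r − q) = ln(F/S)/T
ln(3649.3/3725.6) = ln(0.979520) = -0.020693
(r − q) = -0.020693 / (540/360) = -0.013795
q = r − ln(F/S)/T = 0.0139 + 0.013795 = 0.027695
q = 2.77%

2.77%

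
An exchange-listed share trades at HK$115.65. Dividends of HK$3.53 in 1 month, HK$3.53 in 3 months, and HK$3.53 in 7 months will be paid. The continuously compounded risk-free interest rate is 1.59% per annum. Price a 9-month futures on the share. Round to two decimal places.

HK$106.37

PV(dividends) I = 3.53·e^(−0.0159·1/12) + 3.53·e^(−0.0159·3/12) + 3.53·e^(−0.0159·7/12)
I = 3.5253 + 3.5160 + 3.4974 = 10.5387
F = (S − I)·e^(rT) = (115.65 − 10.5387) · e^(0.0159·9/12)
= 105.1113 · e^0.011925 = 105.1113 × 1.011996 = HK$106.37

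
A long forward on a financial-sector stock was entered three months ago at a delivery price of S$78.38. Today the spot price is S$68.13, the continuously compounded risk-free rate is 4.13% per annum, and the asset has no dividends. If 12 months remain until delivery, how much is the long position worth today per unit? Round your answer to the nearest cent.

Current fair forward for the remaining 12 months: F = S·e^(r·T), r = 0.0413
F = 68.13 · e^(0.0413 × 12/12) = 68.13 × 1.042165 = 71.0027
Value of long forward = (F − K)·e^(−rT) = (71.0027 − 78.38) · e^(−0.0413·12/12)
= -7.3773 × 0.959541 = -7.08

-S$7.08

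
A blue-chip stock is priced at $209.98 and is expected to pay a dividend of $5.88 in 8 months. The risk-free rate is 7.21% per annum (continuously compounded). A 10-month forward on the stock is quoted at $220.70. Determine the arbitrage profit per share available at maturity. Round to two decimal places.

PV(dividends) I = 5.88·e^(−0.0721·8/12) = 5.6041
Fair forward F* = (S − I)·e^(rT) = (209.98 − 5.6041)·e^0.060083 = 204.3759 × 1.061925 = 217.0319
Market $220.70 > fair 217.0319: forward overpriced → cash-and-carry (borrow at r, buy the stock and collect the dividends, short the forward).
Profit at T = |F_mkt − F*| = |220.70 − 217.0319| = $3.67 per share

$3.67 per share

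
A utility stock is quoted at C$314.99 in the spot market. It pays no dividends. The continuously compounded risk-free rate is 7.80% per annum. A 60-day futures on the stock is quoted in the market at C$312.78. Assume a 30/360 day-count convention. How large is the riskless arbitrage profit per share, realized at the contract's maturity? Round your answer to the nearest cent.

C$6.33 per share

Fair futures: F* = S·e^(carry·T), with carry = r = 0.0780
F* = 314.99 · e^(0.0780 × 60/360) = 314.99 · e^0.013000 = 314.99 × 1.013085 = C$319.1116
Market C$312.78 < fair C$319.1116: forward underpriced → reverse cash-and-carry (short spot, go long the forward).
At maturity, profit = |F_mkt − F*| = |312.78 − 319.1116| = C$6.33 per share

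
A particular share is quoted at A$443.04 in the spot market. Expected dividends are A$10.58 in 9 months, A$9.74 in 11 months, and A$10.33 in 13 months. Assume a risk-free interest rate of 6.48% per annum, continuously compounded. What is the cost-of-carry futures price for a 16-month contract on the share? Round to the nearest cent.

PV(dividends) I = 10.58·e^(−0.0648·9/12) + 9.74·e^(−0.0648·11/12) + 10.33·e^(−0.0648·13/12)
I = 10.0781 + 9.1783 + 9.6297 = 28.8861
F = (S − I)·e^(rT) = (443.04 − 28.8861) · e^(0.0648·16/12)
= 414.1539 · e^0.086400 = 414.1539 × 1.090242 = A$451.53

A$451.53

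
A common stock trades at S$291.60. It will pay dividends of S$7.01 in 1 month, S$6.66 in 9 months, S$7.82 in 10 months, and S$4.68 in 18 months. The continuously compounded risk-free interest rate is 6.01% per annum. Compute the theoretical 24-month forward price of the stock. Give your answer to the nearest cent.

S$300.59

PV(dividends) I = 7.01·e^(−0.0601·1/12) + 6.66·e^(−0.0601·9/12) + 7.82·e^(−0.0601·10/12) + 4.68·e^(−0.0601·18/12)
I = 6.9750 + 6.3665 + 7.4380 + 4.2766 = 25.0561
F = (S − I)·e^(rT) = (291.60 − 25.0561) · e^(0.0601·24/12)
= 266.5439 · e^0.120200 = 266.5439 × 1.127722 = S$300.59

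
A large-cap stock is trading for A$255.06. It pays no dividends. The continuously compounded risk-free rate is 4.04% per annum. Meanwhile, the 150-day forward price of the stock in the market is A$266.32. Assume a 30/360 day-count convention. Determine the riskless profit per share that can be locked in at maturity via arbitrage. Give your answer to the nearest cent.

Fair forward: F* = S·e^(carry·T), with carry = r = 0.0404
F* = 255.06 · e^(0.0404 × 150/360) = 255.06 · e^0.016833 = 255.06 × 1.016975 = A$259.3896
Market A$266.32 > fair A$259.3896: forward overpriced → cash-and-carry (buy spot, short the forward).
At maturity, profit = |F_mkt − F*| = |266.32 − 259.3896| = A$6.93 per share

A$6.93 per share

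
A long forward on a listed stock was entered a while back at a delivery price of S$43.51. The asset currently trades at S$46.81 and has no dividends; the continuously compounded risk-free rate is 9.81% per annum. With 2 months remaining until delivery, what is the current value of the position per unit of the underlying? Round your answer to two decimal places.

S$4.01

Current fair forward for the remaining 2 months: F = S·e^(r·T), r = 0.0981
F = 46.81 · e^(0.0981 × 2/12) = 46.81 × 1.016484 = 47.5816
Value of long forward = (F − K)·e^(−rT) = (47.5816 − 43.51) · e^(−0.0981·2/12)
= 4.0716 × 0.983783 = 4.01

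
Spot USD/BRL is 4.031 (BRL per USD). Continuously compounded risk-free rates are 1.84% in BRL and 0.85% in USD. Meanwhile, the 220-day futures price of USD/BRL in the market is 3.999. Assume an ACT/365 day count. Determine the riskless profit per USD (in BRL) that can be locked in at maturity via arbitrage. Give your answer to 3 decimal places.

0.056 per USD (in BRL)

Fair futures: F* = S·e^(carry·T), with carry = (r_BRL − r_USD) = 0.0184 − 0.0085 = 0.0099
F* = 4.031 · e^(0.0099 × 220/365) = 4.031 · e^0.005967 = 4.031 × 1.005985 = 4.0551
Market 3.999 < fair 4.0551: forward underpriced → reverse cash-and-carry (short spot, go long the forward).
At maturity, profit = |F_mkt − F*| = |3.999 − 4.0551| = 0.056 per USD (in BRL)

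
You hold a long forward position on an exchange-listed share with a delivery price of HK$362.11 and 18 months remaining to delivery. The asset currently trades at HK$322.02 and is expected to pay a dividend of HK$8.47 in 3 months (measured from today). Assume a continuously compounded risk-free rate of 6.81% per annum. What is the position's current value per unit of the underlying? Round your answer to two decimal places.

PV(remaining dividends) I = 8.47·e^(−0.0681·3/12) = 8.3270
Current forward F = (S − I)·e^(rT) = (322.02 − 8.3270)·e^(0.0681·18/12) = 313.6930 × 1.107550 = 347.4307
Value (long) = (F − K)·e^(−rT) = (347.4307 − 362.11) × 0.902894 = -13.2539
Value = -HK$13.25

-HK$13.25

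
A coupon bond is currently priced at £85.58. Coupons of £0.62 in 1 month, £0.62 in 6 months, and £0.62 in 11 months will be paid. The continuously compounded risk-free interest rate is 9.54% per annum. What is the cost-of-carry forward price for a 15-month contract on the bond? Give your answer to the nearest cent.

£94.42

PV(coupons) I = 0.62·e^(−0.0954·1/12) + 0.62·e^(−0.0954·6/12) + 0.62·e^(−0.0954·11/12)
I = 0.6151 + 0.5911 + 0.5681 = 1.7743
F = (S − I)·e^(rT) = (85.58 − 1.7743) · e^(0.0954·15/12)
= 83.8057 · e^0.119250 = 83.8057 × 1.126652 = £94.42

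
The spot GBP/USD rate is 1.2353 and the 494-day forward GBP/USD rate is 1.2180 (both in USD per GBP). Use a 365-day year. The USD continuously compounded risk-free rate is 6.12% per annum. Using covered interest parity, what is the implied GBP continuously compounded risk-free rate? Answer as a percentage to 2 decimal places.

7.16%

F = S·e^((r_USD − r_GBP)T) ⇒ r_GBP = r_USD − ln(F/S)/T
ln(1.2180/1.2353) = -0.014104; /(494/365) = -0.010421
r_GBP = 0.0612 + 0.010421 = 0.071621
r_GBP = 7.16%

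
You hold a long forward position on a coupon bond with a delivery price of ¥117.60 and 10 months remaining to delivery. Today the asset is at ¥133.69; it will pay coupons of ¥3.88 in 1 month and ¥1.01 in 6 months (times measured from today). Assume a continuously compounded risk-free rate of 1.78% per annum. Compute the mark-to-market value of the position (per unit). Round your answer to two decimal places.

¥12.95

PV(remaining coupons) I = 3.88·e^(−0.0178·1/12) + 1.01·e^(−0.0178·6/12) = 4.8753
Current forward F = (S − I)·e^(rT) = (133.69 − 4.8753)·e^(0.0178·10/12) = 128.8147 × 1.014944 = 130.7397
Value (long) = (F − K)·e^(−rT) = (130.7397 − 117.60) × 0.985276 = 12.9462
Value = ¥12.95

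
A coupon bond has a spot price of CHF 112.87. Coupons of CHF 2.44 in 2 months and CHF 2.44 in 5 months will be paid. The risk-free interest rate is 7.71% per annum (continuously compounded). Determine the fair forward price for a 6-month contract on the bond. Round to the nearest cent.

CHF 112.35

PV(coupons) I = 2.44·e^(−0.0771·2/12) + 2.44·e^(−0.0771·5/12)
I = 2.4088 + 2.3629 = 4.7717
F = (S − I)·e^(rT) = (112.87 − 4.7717) · e^(0.0771·6/12)
= 108.0983 · e^0.038550 = 108.0983 × 1.039303 = CHF 112.35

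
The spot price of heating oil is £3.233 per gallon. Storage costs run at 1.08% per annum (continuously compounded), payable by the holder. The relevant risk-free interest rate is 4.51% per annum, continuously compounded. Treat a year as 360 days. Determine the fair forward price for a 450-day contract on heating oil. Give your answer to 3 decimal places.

£3.467 per gallon

Net carry = r + u − y = 0.0451 + 0.0108 − 0.0000 = 0.0559
F = S·e^((r+u−y)T) = 3.233 · e^(0.0559 × 450/360) = 3.233 · e^0.069875
= 3.233 × 1.072374 = £3.467 per gallon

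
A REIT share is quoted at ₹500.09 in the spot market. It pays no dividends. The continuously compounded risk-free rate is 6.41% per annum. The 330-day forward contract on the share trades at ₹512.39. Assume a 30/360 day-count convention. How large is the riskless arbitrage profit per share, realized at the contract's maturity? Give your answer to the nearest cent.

₹17.96 per share

Fair forward: F* = S·e^(carry·T), with carry = r = 0.0641
F* = 500.09 · e^(0.0641 × 330/360) = 500.09 · e^0.058758 = 500.09 × 1.060519 = ₹530.3549
Market ₹512.39 < fair ₹530.3549: forward underpriced → reverse cash-and-carry (short spot, go long the forward).
At maturity, profit = |F_mkt − F*| = |512.39 − 530.3549| = ₹17.96 per share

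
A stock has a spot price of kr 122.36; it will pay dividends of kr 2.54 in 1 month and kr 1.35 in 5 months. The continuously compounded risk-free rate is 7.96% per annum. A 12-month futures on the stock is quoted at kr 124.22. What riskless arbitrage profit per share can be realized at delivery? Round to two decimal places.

kr 4.13 per share

PV(dividends) I = 2.54·e^(−0.0796·1/12) + 1.35·e^(−0.0796·5/12) = 3.8292
Fair futures F* = (S − I)·e^(rT) = (122.36 − 3.8292)·e^0.079600 = 118.5308 × 1.082854 = 128.3516
Market kr 124.22 < fair 128.3516: forward underpriced → reverse cash-and-carry (short the stock, invest proceeds at r, pay the dividends, go long the forward).
Profit at T = |F_mkt − F*| = |124.22 − 128.3516| = kr 4.13 per share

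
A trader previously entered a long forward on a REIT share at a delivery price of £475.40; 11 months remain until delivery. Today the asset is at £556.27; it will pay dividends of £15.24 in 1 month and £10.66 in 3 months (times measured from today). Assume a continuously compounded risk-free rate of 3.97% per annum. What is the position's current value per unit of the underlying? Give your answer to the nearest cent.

PV(remaining dividends) I = 15.24·e^(−0.0397·1/12) + 10.66·e^(−0.0397·3/12) = 25.7444
Current forward F = (S − I)·e^(rT) = (556.27 − 25.7444)·e^(0.0397·11/12) = 530.5256 × 1.037062 = 550.1879
Value (long) = (F − K)·e^(−rT) = (550.1879 − 475.40) × 0.964263 = 72.1152
Value = £72.12

£72.12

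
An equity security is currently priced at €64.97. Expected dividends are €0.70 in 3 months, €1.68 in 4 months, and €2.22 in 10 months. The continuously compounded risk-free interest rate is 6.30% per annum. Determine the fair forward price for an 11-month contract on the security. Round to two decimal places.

€64.13

PV(dividends) I = 0.70·e^(−0.0630·3/12) + 1.68·e^(−0.0630·4/12) + 2.22·e^(−0.0630·10/12)
I = 0.6891 + 1.6451 + 2.1065 = 4.4407
F = (S − I)·e^(rT) = (64.97 − 4.4407) · e^(0.0630·11/12)
= 60.5293 · e^0.057750 = 60.5293 × 1.059450 = €64.13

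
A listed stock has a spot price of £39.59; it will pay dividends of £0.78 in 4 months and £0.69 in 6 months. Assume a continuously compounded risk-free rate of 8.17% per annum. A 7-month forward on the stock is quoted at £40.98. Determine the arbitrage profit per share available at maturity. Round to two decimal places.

£0.95 per share

PV(dividends) I = 0.78·e^(−0.0817·4/12) + 0.69·e^(−0.0817·6/12) = 1.4214
Fair forward F* = (S − I)·e^(rT) = (39.59 − 1.4214)·e^0.047658 = 38.1686 × 1.048812 = 40.0317
Market £40.98 > fair 40.0317: forward overpriced → cash-and-carry (borrow at r, buy the stock and collect the dividends, short the forward).
Profit at T = |F_mkt − F*| = |40.98 − 40.0317| = £0.95 per share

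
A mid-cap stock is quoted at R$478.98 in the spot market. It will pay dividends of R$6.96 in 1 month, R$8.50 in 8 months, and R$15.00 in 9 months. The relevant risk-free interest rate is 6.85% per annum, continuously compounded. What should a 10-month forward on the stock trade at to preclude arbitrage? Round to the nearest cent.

R$476.11

PV(dividends) I = 6.96·e^(−0.0685·1/12) + 8.50·e^(−0.0685·8/12) + 15.00·e^(−0.0685·9/12)
I = 6.9204 + 8.1206 + 14.2488 = 29.2898
F = (S − I)·e^(rT) = (478.98 − 29.2898) · e^(0.0685·10/12)
= 449.6902 · e^0.057083 = 449.6902 × 1.058744 = R$476.11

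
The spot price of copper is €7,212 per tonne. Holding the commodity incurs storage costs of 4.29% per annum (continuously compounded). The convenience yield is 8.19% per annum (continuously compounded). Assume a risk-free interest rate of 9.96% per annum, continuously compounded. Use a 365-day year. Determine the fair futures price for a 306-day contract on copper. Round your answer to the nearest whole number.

Net carry = r + u − y = 0.0996 + 0.0429 − 0.0819 = 0.0606
F = S·e^((r+u−y)T) = 7212 · e^(0.0606 × 306/365) = 7212 · e^0.050804
= 7212 × 1.052117 = €7,588 per tonne

€7,588 per tonne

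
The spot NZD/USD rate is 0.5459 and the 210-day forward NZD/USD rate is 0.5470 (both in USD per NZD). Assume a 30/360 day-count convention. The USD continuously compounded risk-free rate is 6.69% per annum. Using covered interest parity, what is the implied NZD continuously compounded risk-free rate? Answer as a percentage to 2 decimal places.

6.34%

F = S·e^((r_USD − r_NZD)T) ⇒ r_NZD = r_USD − ln(F/S)/T
ln(0.5470/0.5459) = 0.002013; /(210/360) = 0.003451
r_NZD = 0.0669 − 0.003451 = 0.063449
r_NZD = 6.34%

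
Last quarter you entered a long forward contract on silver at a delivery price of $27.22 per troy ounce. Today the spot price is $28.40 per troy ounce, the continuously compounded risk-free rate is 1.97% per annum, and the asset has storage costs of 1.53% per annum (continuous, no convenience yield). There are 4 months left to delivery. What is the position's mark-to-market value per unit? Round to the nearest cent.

Current fair forward for the remaining 4 months: F = S·e^((r + u)·T), (r + u) = 0.0197 + 0.0153 = 0.0350
F = 28.40 · e^(0.0350 × 4/12) = 28.40 × 1.011735 = 28.7333
Value of long forward = (F − K)·e^(−rT) = (28.7333 − 27.22) · e^(−0.0197·4/12)
= 1.5133 × 0.993455 = 1.50

$1.50 per troy ounce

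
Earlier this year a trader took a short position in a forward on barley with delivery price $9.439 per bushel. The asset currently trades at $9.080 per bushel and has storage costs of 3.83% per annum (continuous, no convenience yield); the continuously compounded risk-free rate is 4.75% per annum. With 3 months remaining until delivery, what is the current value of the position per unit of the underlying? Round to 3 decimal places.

Current fair forward for the remaining 3 months: F = S·e^((r + u)·T), (r + u) = 0.0475 + 0.0383 = 0.0858
F = 9.080 · e^(0.0858 × 3/12) = 9.080 × 1.021682 = 9.2769
Value of long forward = (F − K)·e^(−rT) = (9.2769 − 9.439) · e^(−0.0475·3/12)
= -0.1621 × 0.988195 = -0.160
Short position value = −(long value) = $0.160

$0.160 per bushel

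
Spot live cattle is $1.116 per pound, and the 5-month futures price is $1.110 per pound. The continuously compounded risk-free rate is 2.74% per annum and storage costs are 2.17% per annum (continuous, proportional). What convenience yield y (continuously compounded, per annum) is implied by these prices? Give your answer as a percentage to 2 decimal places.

6.20%

F = S·e^((r+u−y)T) ⇒ (r+u−y) = ln(F/S)/T
ln(1.110/1.116) = -0.005391; /T ⇒ -0.012938
y = r + u − ln(F/S)/T = 0.0274 + 0.0217 + 0.012938 = 0.062038
y = 6.20%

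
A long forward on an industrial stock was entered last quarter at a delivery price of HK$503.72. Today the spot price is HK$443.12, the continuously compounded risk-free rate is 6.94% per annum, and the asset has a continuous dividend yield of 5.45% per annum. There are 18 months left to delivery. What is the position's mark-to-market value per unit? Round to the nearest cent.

Current fair forward for the remaining 18 months: F = S·e^((r − q)·T), (r − q) = 0.0694 − 0.0545 = 0.0149
F = 443.12 · e^(0.0149 × 18/12) = 443.12 × 1.022602 = 453.1354
Value of long forward = (F − K)·e^(−rT) = (453.1354 − 503.72) · e^(−0.0694·18/12)
= -50.5846 × 0.901135 = -45.58

-HK$45.58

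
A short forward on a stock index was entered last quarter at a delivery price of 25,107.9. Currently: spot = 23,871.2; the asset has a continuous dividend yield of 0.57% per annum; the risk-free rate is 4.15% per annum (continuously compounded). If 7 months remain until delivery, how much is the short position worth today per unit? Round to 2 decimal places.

715.42

Current fair forward for the remaining 7 months: F = S·e^((r − q)·T), (r − q) = 0.0415 − 0.0057 = 0.0358
F = 23871.2 · e^(0.0358 × 7/12) = 23871.2 × 1.02110292 = 24374.9520
Value of long forward = (F − K)·e^(−rT) = (24374.9520 − 25107.9) · e^(−0.0415·7/12)
= -732.9480 × 0.97608234 = -715.42
Short position value = −(long value) = 715.42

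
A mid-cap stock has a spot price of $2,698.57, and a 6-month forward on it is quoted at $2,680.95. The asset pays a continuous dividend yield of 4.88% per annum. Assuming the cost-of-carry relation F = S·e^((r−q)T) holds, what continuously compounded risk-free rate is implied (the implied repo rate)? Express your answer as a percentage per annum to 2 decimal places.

From F = S·e^((r−q)T): (r − q) = ln(F/S)/T
ln(2680.95/2698.57) = ln(0.993471) = -0.006550
(r − q) = -0.006550 / (6/12) = -0.013100
r = ln(F/S)/T + q = -0.013100 + 0.0488 = 0.035700
r = 3.57%

3.57%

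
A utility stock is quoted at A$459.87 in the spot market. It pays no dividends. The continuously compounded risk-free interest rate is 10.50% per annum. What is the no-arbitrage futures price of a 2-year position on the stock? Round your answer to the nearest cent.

A$567.33

F = S·e^(rT) = 459.87 · e^(0.1050 × 2)
= 459.87 · e^0.210000 = 459.87 × 1.233678
F = A$567.33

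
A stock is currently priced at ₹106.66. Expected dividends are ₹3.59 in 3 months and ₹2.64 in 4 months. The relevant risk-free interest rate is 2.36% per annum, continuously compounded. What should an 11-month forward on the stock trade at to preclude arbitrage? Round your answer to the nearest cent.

₹102.67

PV(dividends) I = 3.59·e^(−0.0236·3/12) + 2.64·e^(−0.0236·4/12)
I = 3.5689 + 2.6193 = 6.1882
F = (S − I)·e^(rT) = (106.66 − 6.1882) · e^(0.0236·11/12)
= 100.4718 · e^0.021633 = 100.4718 × 1.021869 = ₹102.67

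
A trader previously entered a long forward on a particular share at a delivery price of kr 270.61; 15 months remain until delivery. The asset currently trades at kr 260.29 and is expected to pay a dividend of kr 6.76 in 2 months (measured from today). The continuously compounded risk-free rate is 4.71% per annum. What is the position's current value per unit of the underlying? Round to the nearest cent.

-kr 1.55

PV(remaining dividends) I = 6.76·e^(−0.0471·2/12) = 6.7071
Current forward F = (S − I)·e^(rT) = (260.29 − 6.7071)·e^(0.0471·15/12) = 253.5829 × 1.060643 = 268.9609
Value (long) = (F − K)·e^(−rT) = (268.9609 − 270.61) × 0.942825 = -1.5548
Value = -kr 1.55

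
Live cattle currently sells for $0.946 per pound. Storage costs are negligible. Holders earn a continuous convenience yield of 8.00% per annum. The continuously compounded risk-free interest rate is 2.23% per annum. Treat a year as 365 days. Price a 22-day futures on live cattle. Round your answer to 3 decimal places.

Net carry = r + u − y = 0.0223 + 0.0000 − 0.0800 = -0.0577
F = S·e^((r+u−y)T) = 0.946 · e^(-0.0577 × 22/365) = 0.946 · e^-0.003478
= 0.946 × 0.996528 = $0.943 per pound

$0.943 per pound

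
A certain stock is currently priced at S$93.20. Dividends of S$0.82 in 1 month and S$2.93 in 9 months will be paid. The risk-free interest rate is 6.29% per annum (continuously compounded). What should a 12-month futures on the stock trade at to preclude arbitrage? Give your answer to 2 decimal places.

S$95.41

PV(dividends) I = 0.82·e^(−0.0629·1/12) + 2.93·e^(−0.0629·9/12)
I = 0.8157 + 2.7950 = 3.6107
F = (S − I)·e^(rT) = (93.20 − 3.6107) · e^(0.0629·12/12)
= 89.5893 · e^0.062900 = 89.5893 × 1.064920 = S$95.41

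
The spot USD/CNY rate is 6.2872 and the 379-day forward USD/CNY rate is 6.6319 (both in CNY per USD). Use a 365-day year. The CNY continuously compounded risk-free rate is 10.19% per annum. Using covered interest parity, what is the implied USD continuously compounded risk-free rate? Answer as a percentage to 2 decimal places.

5.05%

F = S·e^((r_CNY − r_USD)T) ⇒ r_USD = r_CNY − ln(F/S)/T
ln(6.6319/6.2872) = 0.053376; /(379/365) = 0.051404
r_USD = 0.1019 − 0.051404 = 0.050496
r_USD = 5.05%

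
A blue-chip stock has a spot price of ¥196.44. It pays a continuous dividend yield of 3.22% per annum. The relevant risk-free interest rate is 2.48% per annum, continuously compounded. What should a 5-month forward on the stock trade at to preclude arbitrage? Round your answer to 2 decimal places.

¥195.84

F = S·e^((r − q)T) = 196.44 · e^((0.0248 − 0.0322) × 5/12)
= 196.44 · e^-0.003083 = 196.44 × 0.996922
F = ¥195.84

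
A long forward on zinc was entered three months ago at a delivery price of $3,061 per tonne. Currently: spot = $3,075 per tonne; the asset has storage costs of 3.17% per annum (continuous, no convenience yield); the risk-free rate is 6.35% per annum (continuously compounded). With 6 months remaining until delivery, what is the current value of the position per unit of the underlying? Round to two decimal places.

Current fair forward for the remaining 6 months: F = S·e^((r + u)·T), (r + u) = 0.0635 + 0.0317 = 0.0952
F = 3075 · e^(0.0952 × 6/12) = 3075 × 1.04875107 = 3224.9095
Value of long forward = (F − K)·e^(−rT) = (3224.9095 − 3061) · e^(−0.0635·6/12)
= 163.9095 × 0.96874874 = 158.79

$158.79 per tonne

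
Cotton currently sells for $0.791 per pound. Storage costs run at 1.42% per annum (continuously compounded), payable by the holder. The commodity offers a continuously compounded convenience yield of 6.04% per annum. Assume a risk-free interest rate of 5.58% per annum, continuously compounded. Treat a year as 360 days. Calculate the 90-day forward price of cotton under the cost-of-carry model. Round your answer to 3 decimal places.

$0.793 per pound

Net carry = r + u − y = 0.0558 + 0.0142 − 0.0604 = 0.0096
F = S·e^((r+u−y)T) = 0.791 · e^(0.0096 × 90/360) = 0.791 · e^0.002400
= 0.791 × 1.002403 = $0.793 per pound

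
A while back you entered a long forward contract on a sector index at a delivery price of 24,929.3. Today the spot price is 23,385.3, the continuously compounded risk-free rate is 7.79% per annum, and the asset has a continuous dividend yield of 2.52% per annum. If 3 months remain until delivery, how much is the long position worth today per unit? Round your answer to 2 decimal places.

Current fair forward for the remaining 3 months: F = S·e^((r − q)·T), (r − q) = 0.0779 − 0.0252 = 0.0527
F = 23385.3 · e^(0.0527 × 3/12) = 23385.3 × 1.01326217 = 23695.4398
Value of long forward = (F − K)·e^(−rT) = (23695.4398 − 24929.3) · e^(−0.0779·3/12)
= -1233.8602 × 0.98071341 = -1210.06

-1210.06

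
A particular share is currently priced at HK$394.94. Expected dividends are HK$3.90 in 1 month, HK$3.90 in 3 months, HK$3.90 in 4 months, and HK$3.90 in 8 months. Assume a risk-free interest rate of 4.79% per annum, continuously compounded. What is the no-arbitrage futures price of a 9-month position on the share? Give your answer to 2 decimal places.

HK$393.47

PV(dividends) I = 3.90·e^(−0.0479·1/12) + 3.90·e^(−0.0479·3/12) + 3.90·e^(−0.0479·4/12) + 3.90·e^(−0.0479·8/12)
I = 3.8845 + 3.8536 + 3.8382 + 3.7774 = 15.3537
F = (S − I)·e^(rT) = (394.94 − 15.3537) · e^(0.0479·9/12)
= 379.5863 · e^0.035925 = 379.5863 × 1.036578 = HK$393.47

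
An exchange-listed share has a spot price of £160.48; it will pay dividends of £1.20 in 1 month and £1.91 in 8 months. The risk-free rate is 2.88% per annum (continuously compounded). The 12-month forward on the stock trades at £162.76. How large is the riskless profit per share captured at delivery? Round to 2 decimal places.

PV(dividends) I = 1.20·e^(−0.0288·1/12) + 1.91·e^(−0.0288·8/12) = 3.0708
Fair forward F* = (S − I)·e^(rT) = (160.48 − 3.0708)·e^0.028800 = 157.4092 × 1.029219 = 162.0085
Market £162.76 > fair 162.0085: forward overpriced → cash-and-carry (borrow at r, buy the stock and collect the dividends, short the forward).
Profit at T = |F_mkt − F*| = |162.76 − 162.0085| = £0.75 per share

£0.75 per share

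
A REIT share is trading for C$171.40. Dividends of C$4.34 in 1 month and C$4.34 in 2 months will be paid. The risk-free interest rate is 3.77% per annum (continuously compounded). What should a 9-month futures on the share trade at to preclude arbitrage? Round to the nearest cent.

C$167.43

PV(dividends) I = 4.34·e^(−0.0377·1/12) + 4.34·e^(−0.0377·2/12)
I = 4.3264 + 4.3128 = 8.6392
F = (S − I)·e^(rT) = (171.40 − 8.6392) · e^(0.0377·9/12)
= 162.7608 · e^0.028275 = 162.7608 × 1.028679 = C$167.43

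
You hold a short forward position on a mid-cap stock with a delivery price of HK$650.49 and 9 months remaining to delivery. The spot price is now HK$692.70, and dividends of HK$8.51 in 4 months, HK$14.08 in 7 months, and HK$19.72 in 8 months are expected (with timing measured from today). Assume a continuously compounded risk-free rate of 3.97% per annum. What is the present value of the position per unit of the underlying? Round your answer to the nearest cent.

PV(remaining dividends) I = 8.51·e^(−0.0397·4/12) + 14.08·e^(−0.0397·7/12) + 19.72·e^(−0.0397·8/12) = 41.3607
Current forward F = (S − I)·e^(rT) = (692.70 − 41.3607)·e^(0.0397·9/12) = 651.3393 × 1.030223 = 671.0247
Value (long) = (F − K)·e^(−rT) = (671.0247 − 650.49) × 0.970664 = 19.9323
Short position value = −(long value) = -HK$19.93

-HK$19.93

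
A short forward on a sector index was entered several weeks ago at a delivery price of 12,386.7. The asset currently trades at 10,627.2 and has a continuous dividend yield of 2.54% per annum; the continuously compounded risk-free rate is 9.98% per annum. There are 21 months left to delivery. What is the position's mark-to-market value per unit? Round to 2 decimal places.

236.58

Current fair forward for the remaining 21 months: F = S·e^((r − q)·T), (r − q) = 0.0998 − 0.0254 = 0.0744
F = 10627.2 · e^(0.0744 × 21/12) = 10627.2 × 1.13905617 = 12104.9777
Value of long forward = (F − K)·e^(−rT) = (12104.9777 − 12386.7) · e^(−0.0998·21/12)
= -281.7223 × 0.83975088 = -236.58
Short position value = −(long value) = 236.58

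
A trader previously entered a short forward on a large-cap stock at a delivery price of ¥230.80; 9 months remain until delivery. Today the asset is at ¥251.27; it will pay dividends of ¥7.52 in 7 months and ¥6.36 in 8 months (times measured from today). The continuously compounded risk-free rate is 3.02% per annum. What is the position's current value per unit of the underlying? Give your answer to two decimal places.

-¥12.02

PV(remaining dividends) I = 7.52·e^(−0.0302·7/12) + 6.36·e^(−0.0302·8/12) = 13.6219
Current forward F = (S − I)·e^(rT) = (251.27 − 13.6219)·e^(0.0302·9/12) = 237.6481 × 1.022908 = 243.0921
Value (long) = (F − K)·e^(−rT) = (243.0921 − 230.80) × 0.977605 = 12.0168
Short position value = −(long value) = -¥12.02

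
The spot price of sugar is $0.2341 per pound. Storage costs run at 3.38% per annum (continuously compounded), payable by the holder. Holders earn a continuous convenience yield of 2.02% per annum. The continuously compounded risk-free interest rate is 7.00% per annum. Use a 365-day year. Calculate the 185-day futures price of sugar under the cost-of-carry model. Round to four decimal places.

$0.2442 per pound

Net carry = r + u − y = 0.0700 + 0.0338 − 0.0202 = 0.0836
F = S·e^((r+u−y)T) = 0.2341 · e^(0.0836 × 185/365) = 0.2341 · e^0.042373
= 0.2341 × 1.043284 = $0.2442 per pound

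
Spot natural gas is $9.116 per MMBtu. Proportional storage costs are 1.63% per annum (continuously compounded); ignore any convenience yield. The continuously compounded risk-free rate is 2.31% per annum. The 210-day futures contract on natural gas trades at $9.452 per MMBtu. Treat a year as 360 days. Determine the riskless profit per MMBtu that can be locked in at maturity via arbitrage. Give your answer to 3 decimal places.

Fair futures: F* = S·e^(carry·T), with carry = (r + u) = 0.0231 + 0.0163 = 0.0394
F* = 9.116 · e^(0.0394 × 210/360) = 9.116 · e^0.022983 = 9.116 × 1.023249 = $9.3279
Market $9.452 > fair $9.3279: forward overpriced → cash-and-carry (buy spot, short the forward).
At maturity, profit = |F_mkt − F*| = |9.452 − 9.3279| = $0.124 per MMBtu

$0.124 per MMBtu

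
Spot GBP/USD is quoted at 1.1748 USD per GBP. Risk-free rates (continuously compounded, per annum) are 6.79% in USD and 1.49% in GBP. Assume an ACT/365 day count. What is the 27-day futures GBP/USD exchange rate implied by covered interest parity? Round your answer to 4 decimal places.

F = S·e^((r_USD − r_GBP)T) = 1.1748 · e^((0.0679 − 0.0149) × 27/365)
= 1.1748 · e^0.003921 = 1.1748 × 1.003929
F = 1.1794 USD per GBP

1.1794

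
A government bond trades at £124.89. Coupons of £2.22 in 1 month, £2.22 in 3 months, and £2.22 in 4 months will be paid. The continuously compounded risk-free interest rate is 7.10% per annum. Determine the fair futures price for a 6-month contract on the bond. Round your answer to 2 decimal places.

PV(coupons) I = 2.22·e^(−0.0710·1/12) + 2.22·e^(−0.0710·3/12) + 2.22·e^(−0.0710·4/12)
I = 2.2069 + 2.1809 + 2.1681 = 6.5559
F = (S − I)·e^(rT) = (124.89 − 6.5559) · e^(0.0710·6/12)
= 118.3341 · e^0.035500 = 118.3341 × 1.036138 = £122.61

£122.61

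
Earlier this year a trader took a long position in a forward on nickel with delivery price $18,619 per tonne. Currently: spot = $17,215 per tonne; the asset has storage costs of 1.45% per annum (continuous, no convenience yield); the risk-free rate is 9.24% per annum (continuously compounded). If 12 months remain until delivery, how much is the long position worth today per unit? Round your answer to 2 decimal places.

$490.74 per tonne

Current fair forward for the remaining 12 months: F = S·e^((r + u)·T), (r + u) = 0.0924 + 0.0145 = 0.1069
F = 17215 · e^(0.1069 × 12/12) = 17215 × 1.11282297 = 19157.2474
Value of long forward = (F − K)·e^(−rT) = (19157.2474 − 18619) · e^(−0.0924·12/12)
= 538.2474 × 0.91174038 = 490.74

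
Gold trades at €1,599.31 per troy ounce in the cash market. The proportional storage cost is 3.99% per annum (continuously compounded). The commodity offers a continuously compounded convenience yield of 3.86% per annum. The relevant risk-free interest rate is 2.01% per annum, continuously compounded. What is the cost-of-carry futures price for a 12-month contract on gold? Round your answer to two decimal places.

€1,633.90 per troy ounce

Net carry = r + u − y = 0.0201 + 0.0399 − 0.0386 = 0.0214
F = S·e^((r+u−y)T) = 1599.31 · e^(0.0214 × 12/12) = 1599.31 · e^0.02140000
= 1599.31 × 1.02163062 = €1,633.90 per troy ounce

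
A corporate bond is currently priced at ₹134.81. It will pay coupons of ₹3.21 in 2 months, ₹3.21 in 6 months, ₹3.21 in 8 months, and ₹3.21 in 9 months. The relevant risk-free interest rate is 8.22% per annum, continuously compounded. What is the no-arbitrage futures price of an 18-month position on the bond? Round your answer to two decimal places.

PV(coupons) I = 3.21·e^(−0.0822·2/12) + 3.21·e^(−0.0822·6/12) + 3.21·e^(−0.0822·8/12) + 3.21·e^(−0.0822·9/12)
I = 3.1663 + 3.0807 + 3.0388 + 3.0181 = 12.3039
F = (S − I)·e^(rT) = (134.81 − 12.3039) · e^(0.0822·18/12)
= 122.5061 · e^0.123300 = 122.5061 × 1.131224 = ₹138.58

₹138.58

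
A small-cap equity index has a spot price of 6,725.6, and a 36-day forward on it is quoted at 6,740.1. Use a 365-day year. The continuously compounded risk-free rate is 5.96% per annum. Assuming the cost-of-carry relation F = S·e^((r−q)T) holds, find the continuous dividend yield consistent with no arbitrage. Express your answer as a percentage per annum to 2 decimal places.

From F = S·e^((r−q)T): (r − q) = ln(F/S)/T
ln(6740.1/6725.6) = ln(1.002156) = 0.002154
(r − q) = 0.002154 / (36/365) = 0.021839
q = r − ln(F/S)/T = 0.0596 − 0.021839 = 0.037761
q = 3.78%

3.78%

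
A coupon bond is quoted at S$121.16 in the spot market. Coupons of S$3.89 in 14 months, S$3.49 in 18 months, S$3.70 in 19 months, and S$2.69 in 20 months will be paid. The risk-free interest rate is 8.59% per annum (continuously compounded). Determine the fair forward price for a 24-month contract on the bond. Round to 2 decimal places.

S$129.45

PV(coupons) I = 3.89·e^(−0.0859·14/12) + 3.49·e^(−0.0859·18/12) + 3.70·e^(−0.0859·19/12) + 2.69·e^(−0.0859·20/12)
I = 3.5191 + 3.0681 + 3.2295 + 2.3312 = 12.1479
F = (S − I)·e^(rT) = (121.16 − 12.1479) · e^(0.0859·24/12)
= 109.0121 · e^0.171800 = 109.0121 × 1.187440 = S$129.45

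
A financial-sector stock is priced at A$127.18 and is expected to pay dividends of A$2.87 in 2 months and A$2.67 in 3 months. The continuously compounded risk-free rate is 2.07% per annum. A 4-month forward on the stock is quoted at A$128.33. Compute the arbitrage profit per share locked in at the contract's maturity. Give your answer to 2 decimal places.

A$5.82 per share

PV(dividends) I = 2.87·e^(−0.0207·2/12) + 2.67·e^(−0.0207·3/12) = 5.5163
Fair forward F* = (S − I)·e^(rT) = (127.18 − 5.5163)·e^0.006900 = 121.6637 × 1.006924 = 122.5061
Market A$128.33 > fair 122.5061: forward overpriced → cash-and-carry (borrow at r, buy the stock and collect the dividends, short the forward).
Profit at T = |F_mkt − F*| = |128.33 − 122.5061| = A$5.82 per share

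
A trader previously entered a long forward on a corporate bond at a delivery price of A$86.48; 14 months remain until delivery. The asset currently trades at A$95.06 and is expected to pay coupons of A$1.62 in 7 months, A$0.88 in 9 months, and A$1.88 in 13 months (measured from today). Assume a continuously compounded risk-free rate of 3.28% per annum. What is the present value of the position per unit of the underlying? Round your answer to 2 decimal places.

A$7.56

PV(remaining coupons) I = 1.62·e^(−0.0328·7/12) + 0.88·e^(−0.0328·9/12) + 1.88·e^(−0.0328·13/12) = 4.2623
Current forward F = (S − I)·e^(rT) = (95.06 − 4.2623)·e^(0.0328·14/12) = 90.7977 × 1.039008 = 94.3395
Value (long) = (F − K)·e^(−rT) = (94.3395 − 86.48) × 0.962456 = 7.5644
Value = A$7.56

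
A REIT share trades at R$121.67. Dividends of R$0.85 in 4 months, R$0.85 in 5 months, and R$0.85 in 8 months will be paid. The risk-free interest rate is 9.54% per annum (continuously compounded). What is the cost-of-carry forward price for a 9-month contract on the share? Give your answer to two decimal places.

R$128.08

PV(dividends) I = 0.85·e^(−0.0954·4/12) + 0.85·e^(−0.0954·5/12) + 0.85·e^(−0.0954·8/12)
I = 0.8234 + 0.8169 + 0.7976 = 2.4379
F = (S − I)·e^(rT) = (121.67 − 2.4379) · e^(0.0954·9/12)
= 119.2321 · e^0.071550 = 119.2321 × 1.074172 = R$128.08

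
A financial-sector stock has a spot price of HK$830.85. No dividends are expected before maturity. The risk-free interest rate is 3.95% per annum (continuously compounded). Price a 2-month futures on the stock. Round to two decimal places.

F = S·e^(rT) = 830.85 · e^(0.0395 × 2/12)
= 830.85 · e^0.006583 = 830.85 × 1.006605
F = HK$836.34

HK$836.34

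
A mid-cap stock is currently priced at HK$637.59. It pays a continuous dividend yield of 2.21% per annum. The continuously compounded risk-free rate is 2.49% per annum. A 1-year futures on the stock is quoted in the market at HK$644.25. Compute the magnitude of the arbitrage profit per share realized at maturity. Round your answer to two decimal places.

Fair futures: F* = S·e^(carry·T), with carry = (r − q) = 0.0249 − 0.0221 = 0.0028
F* = 637.59 · e^(0.0028 × 12/12) = 637.59 · e^0.002800 = 637.59 × 1.002804 = HK$639.3778
Market HK$644.25 > fair HK$639.3778: forward overpriced → cash-and-carry (buy spot, short the forward).
At maturity, profit = |F_mkt − F*| = |644.25 − 639.3778| = HK$4.87 per share

HK$4.87 per share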